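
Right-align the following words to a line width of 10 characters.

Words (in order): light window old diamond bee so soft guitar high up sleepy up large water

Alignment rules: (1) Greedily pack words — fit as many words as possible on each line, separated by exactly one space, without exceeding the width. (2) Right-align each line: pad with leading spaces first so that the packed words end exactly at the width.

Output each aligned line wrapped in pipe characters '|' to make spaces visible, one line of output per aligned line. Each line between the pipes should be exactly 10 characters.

Line 1: ['light'] (min_width=5, slack=5)
Line 2: ['window', 'old'] (min_width=10, slack=0)
Line 3: ['diamond'] (min_width=7, slack=3)
Line 4: ['bee', 'so'] (min_width=6, slack=4)
Line 5: ['soft'] (min_width=4, slack=6)
Line 6: ['guitar'] (min_width=6, slack=4)
Line 7: ['high', 'up'] (min_width=7, slack=3)
Line 8: ['sleepy', 'up'] (min_width=9, slack=1)
Line 9: ['large'] (min_width=5, slack=5)
Line 10: ['water'] (min_width=5, slack=5)

Answer: |     light|
|window old|
|   diamond|
|    bee so|
|      soft|
|    guitar|
|   high up|
| sleepy up|
|     large|
|     water|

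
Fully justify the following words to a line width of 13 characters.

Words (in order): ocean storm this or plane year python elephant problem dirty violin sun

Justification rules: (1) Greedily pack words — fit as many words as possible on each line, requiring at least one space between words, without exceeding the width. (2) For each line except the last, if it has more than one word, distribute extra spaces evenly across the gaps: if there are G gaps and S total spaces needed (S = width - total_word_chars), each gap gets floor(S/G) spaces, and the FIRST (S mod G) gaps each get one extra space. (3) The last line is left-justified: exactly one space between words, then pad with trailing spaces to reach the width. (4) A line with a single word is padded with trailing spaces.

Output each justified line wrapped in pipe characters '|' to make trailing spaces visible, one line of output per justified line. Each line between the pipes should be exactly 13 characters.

Answer: |ocean   storm|
|this or plane|
|year   python|
|elephant     |
|problem dirty|
|violin sun   |

Derivation:
Line 1: ['ocean', 'storm'] (min_width=11, slack=2)
Line 2: ['this', 'or', 'plane'] (min_width=13, slack=0)
Line 3: ['year', 'python'] (min_width=11, slack=2)
Line 4: ['elephant'] (min_width=8, slack=5)
Line 5: ['problem', 'dirty'] (min_width=13, slack=0)
Line 6: ['violin', 'sun'] (min_width=10, slack=3)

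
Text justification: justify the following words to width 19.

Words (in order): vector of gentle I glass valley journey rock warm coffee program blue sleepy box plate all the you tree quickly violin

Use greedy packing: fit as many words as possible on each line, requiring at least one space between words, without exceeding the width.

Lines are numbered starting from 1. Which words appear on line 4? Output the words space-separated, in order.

Line 1: ['vector', 'of', 'gentle', 'I'] (min_width=18, slack=1)
Line 2: ['glass', 'valley'] (min_width=12, slack=7)
Line 3: ['journey', 'rock', 'warm'] (min_width=17, slack=2)
Line 4: ['coffee', 'program', 'blue'] (min_width=19, slack=0)
Line 5: ['sleepy', 'box', 'plate'] (min_width=16, slack=3)
Line 6: ['all', 'the', 'you', 'tree'] (min_width=16, slack=3)
Line 7: ['quickly', 'violin'] (min_width=14, slack=5)

Answer: coffee program blue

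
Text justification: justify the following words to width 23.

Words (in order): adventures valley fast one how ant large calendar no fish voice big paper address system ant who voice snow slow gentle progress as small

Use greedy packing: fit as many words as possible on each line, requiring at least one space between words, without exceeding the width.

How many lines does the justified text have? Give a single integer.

Answer: 7

Derivation:
Line 1: ['adventures', 'valley', 'fast'] (min_width=22, slack=1)
Line 2: ['one', 'how', 'ant', 'large'] (min_width=17, slack=6)
Line 3: ['calendar', 'no', 'fish', 'voice'] (min_width=22, slack=1)
Line 4: ['big', 'paper', 'address'] (min_width=17, slack=6)
Line 5: ['system', 'ant', 'who', 'voice'] (min_width=20, slack=3)
Line 6: ['snow', 'slow', 'gentle'] (min_width=16, slack=7)
Line 7: ['progress', 'as', 'small'] (min_width=17, slack=6)
Total lines: 7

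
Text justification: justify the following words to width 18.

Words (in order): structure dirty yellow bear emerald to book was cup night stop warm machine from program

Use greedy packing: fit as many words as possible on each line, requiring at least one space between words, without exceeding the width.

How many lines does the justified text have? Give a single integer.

Answer: 6

Derivation:
Line 1: ['structure', 'dirty'] (min_width=15, slack=3)
Line 2: ['yellow', 'bear'] (min_width=11, slack=7)
Line 3: ['emerald', 'to', 'book'] (min_width=15, slack=3)
Line 4: ['was', 'cup', 'night', 'stop'] (min_width=18, slack=0)
Line 5: ['warm', 'machine', 'from'] (min_width=17, slack=1)
Line 6: ['program'] (min_width=7, slack=11)
Total lines: 6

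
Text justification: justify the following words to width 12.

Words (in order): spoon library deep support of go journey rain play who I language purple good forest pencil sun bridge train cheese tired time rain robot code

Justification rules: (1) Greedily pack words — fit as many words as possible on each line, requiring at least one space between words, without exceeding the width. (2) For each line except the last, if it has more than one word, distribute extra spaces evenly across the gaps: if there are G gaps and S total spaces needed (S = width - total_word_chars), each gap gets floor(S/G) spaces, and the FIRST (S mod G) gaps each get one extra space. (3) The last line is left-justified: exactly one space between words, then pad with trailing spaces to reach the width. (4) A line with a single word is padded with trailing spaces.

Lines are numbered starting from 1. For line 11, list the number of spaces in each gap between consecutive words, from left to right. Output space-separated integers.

Line 1: ['spoon'] (min_width=5, slack=7)
Line 2: ['library', 'deep'] (min_width=12, slack=0)
Line 3: ['support', 'of'] (min_width=10, slack=2)
Line 4: ['go', 'journey'] (min_width=10, slack=2)
Line 5: ['rain', 'play'] (min_width=9, slack=3)
Line 6: ['who', 'I'] (min_width=5, slack=7)
Line 7: ['language'] (min_width=8, slack=4)
Line 8: ['purple', 'good'] (min_width=11, slack=1)
Line 9: ['forest'] (min_width=6, slack=6)
Line 10: ['pencil', 'sun'] (min_width=10, slack=2)
Line 11: ['bridge', 'train'] (min_width=12, slack=0)
Line 12: ['cheese', 'tired'] (min_width=12, slack=0)
Line 13: ['time', 'rain'] (min_width=9, slack=3)
Line 14: ['robot', 'code'] (min_width=10, slack=2)

Answer: 1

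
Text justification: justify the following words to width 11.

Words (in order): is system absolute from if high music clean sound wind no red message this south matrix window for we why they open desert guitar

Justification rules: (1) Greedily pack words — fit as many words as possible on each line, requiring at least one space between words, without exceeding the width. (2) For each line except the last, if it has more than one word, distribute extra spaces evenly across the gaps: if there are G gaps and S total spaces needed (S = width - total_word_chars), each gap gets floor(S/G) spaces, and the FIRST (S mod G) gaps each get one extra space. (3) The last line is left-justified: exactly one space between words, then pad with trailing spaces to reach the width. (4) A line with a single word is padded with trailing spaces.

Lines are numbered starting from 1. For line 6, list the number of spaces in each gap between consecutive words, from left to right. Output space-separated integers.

Line 1: ['is', 'system'] (min_width=9, slack=2)
Line 2: ['absolute'] (min_width=8, slack=3)
Line 3: ['from', 'if'] (min_width=7, slack=4)
Line 4: ['high', 'music'] (min_width=10, slack=1)
Line 5: ['clean', 'sound'] (min_width=11, slack=0)
Line 6: ['wind', 'no', 'red'] (min_width=11, slack=0)
Line 7: ['message'] (min_width=7, slack=4)
Line 8: ['this', 'south'] (min_width=10, slack=1)
Line 9: ['matrix'] (min_width=6, slack=5)
Line 10: ['window', 'for'] (min_width=10, slack=1)
Line 11: ['we', 'why', 'they'] (min_width=11, slack=0)
Line 12: ['open', 'desert'] (min_width=11, slack=0)
Line 13: ['guitar'] (min_width=6, slack=5)

Answer: 1 1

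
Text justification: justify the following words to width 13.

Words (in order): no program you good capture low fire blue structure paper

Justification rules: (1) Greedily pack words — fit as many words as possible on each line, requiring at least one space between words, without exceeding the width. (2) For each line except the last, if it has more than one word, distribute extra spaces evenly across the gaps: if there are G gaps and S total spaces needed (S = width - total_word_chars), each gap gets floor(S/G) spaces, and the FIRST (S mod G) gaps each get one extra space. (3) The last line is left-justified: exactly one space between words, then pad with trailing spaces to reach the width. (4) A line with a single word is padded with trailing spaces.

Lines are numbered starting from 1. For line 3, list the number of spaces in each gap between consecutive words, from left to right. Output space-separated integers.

Answer: 3

Derivation:
Line 1: ['no', 'program'] (min_width=10, slack=3)
Line 2: ['you', 'good'] (min_width=8, slack=5)
Line 3: ['capture', 'low'] (min_width=11, slack=2)
Line 4: ['fire', 'blue'] (min_width=9, slack=4)
Line 5: ['structure'] (min_width=9, slack=4)
Line 6: ['paper'] (min_width=5, slack=8)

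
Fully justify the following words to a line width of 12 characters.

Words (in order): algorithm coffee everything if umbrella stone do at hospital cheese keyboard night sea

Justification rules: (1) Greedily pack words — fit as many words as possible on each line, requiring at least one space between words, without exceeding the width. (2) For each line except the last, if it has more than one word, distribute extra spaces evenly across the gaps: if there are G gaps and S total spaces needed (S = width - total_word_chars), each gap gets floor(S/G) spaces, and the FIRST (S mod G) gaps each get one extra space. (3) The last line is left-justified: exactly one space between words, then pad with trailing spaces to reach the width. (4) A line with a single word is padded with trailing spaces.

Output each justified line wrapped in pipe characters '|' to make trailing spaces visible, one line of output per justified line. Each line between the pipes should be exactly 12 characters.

Line 1: ['algorithm'] (min_width=9, slack=3)
Line 2: ['coffee'] (min_width=6, slack=6)
Line 3: ['everything'] (min_width=10, slack=2)
Line 4: ['if', 'umbrella'] (min_width=11, slack=1)
Line 5: ['stone', 'do', 'at'] (min_width=11, slack=1)
Line 6: ['hospital'] (min_width=8, slack=4)
Line 7: ['cheese'] (min_width=6, slack=6)
Line 8: ['keyboard'] (min_width=8, slack=4)
Line 9: ['night', 'sea'] (min_width=9, slack=3)

Answer: |algorithm   |
|coffee      |
|everything  |
|if  umbrella|
|stone  do at|
|hospital    |
|cheese      |
|keyboard    |
|night sea   |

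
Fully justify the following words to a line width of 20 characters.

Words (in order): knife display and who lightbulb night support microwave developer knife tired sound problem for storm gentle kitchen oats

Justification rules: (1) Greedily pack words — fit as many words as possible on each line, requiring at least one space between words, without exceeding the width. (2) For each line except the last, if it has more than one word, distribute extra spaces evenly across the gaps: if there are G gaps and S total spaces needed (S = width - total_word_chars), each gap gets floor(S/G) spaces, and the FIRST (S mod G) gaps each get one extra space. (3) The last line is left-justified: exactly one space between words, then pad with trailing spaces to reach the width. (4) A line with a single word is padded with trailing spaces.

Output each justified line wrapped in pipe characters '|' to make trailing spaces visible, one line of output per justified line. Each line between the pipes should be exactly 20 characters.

Line 1: ['knife', 'display', 'and'] (min_width=17, slack=3)
Line 2: ['who', 'lightbulb', 'night'] (min_width=19, slack=1)
Line 3: ['support', 'microwave'] (min_width=17, slack=3)
Line 4: ['developer', 'knife'] (min_width=15, slack=5)
Line 5: ['tired', 'sound', 'problem'] (min_width=19, slack=1)
Line 6: ['for', 'storm', 'gentle'] (min_width=16, slack=4)
Line 7: ['kitchen', 'oats'] (min_width=12, slack=8)

Answer: |knife   display  and|
|who  lightbulb night|
|support    microwave|
|developer      knife|
|tired  sound problem|
|for   storm   gentle|
|kitchen oats        |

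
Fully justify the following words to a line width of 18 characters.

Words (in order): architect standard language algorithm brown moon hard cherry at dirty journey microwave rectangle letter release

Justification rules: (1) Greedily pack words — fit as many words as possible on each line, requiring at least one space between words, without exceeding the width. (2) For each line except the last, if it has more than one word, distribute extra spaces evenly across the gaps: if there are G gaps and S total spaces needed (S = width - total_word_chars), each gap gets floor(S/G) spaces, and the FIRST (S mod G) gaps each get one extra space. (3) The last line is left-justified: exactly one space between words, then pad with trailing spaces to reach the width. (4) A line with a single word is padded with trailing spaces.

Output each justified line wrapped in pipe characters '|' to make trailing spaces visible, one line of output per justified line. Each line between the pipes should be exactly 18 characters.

Line 1: ['architect', 'standard'] (min_width=18, slack=0)
Line 2: ['language', 'algorithm'] (min_width=18, slack=0)
Line 3: ['brown', 'moon', 'hard'] (min_width=15, slack=3)
Line 4: ['cherry', 'at', 'dirty'] (min_width=15, slack=3)
Line 5: ['journey', 'microwave'] (min_width=17, slack=1)
Line 6: ['rectangle', 'letter'] (min_width=16, slack=2)
Line 7: ['release'] (min_width=7, slack=11)

Answer: |architect standard|
|language algorithm|
|brown   moon  hard|
|cherry   at  dirty|
|journey  microwave|
|rectangle   letter|
|release           |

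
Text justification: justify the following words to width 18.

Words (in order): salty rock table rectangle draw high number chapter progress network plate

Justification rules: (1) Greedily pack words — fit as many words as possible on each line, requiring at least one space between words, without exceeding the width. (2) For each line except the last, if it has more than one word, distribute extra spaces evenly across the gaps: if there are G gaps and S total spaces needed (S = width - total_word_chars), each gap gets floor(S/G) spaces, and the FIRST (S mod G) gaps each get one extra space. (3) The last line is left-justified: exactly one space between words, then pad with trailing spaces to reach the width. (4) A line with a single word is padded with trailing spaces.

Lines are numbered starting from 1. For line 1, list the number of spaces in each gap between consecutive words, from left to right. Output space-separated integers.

Line 1: ['salty', 'rock', 'table'] (min_width=16, slack=2)
Line 2: ['rectangle', 'draw'] (min_width=14, slack=4)
Line 3: ['high', 'number'] (min_width=11, slack=7)
Line 4: ['chapter', 'progress'] (min_width=16, slack=2)
Line 5: ['network', 'plate'] (min_width=13, slack=5)

Answer: 2 2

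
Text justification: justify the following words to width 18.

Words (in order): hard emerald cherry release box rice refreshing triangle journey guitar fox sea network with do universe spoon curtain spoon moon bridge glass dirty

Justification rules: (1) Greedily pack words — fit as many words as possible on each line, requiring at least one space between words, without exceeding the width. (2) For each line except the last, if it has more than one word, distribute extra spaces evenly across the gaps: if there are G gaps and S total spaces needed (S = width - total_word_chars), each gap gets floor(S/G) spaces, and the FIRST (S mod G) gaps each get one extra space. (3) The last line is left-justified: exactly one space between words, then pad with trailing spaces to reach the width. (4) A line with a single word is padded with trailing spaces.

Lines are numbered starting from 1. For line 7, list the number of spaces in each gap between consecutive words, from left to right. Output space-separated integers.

Line 1: ['hard', 'emerald'] (min_width=12, slack=6)
Line 2: ['cherry', 'release', 'box'] (min_width=18, slack=0)
Line 3: ['rice', 'refreshing'] (min_width=15, slack=3)
Line 4: ['triangle', 'journey'] (min_width=16, slack=2)
Line 5: ['guitar', 'fox', 'sea'] (min_width=14, slack=4)
Line 6: ['network', 'with', 'do'] (min_width=15, slack=3)
Line 7: ['universe', 'spoon'] (min_width=14, slack=4)
Line 8: ['curtain', 'spoon', 'moon'] (min_width=18, slack=0)
Line 9: ['bridge', 'glass', 'dirty'] (min_width=18, slack=0)

Answer: 5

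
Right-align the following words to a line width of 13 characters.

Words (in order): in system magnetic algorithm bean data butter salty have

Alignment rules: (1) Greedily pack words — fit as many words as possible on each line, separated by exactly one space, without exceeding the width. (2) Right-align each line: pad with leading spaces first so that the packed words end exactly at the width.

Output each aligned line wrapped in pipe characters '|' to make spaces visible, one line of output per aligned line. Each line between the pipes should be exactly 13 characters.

Answer: |    in system|
|     magnetic|
|    algorithm|
|    bean data|
| butter salty|
|         have|

Derivation:
Line 1: ['in', 'system'] (min_width=9, slack=4)
Line 2: ['magnetic'] (min_width=8, slack=5)
Line 3: ['algorithm'] (min_width=9, slack=4)
Line 4: ['bean', 'data'] (min_width=9, slack=4)
Line 5: ['butter', 'salty'] (min_width=12, slack=1)
Line 6: ['have'] (min_width=4, slack=9)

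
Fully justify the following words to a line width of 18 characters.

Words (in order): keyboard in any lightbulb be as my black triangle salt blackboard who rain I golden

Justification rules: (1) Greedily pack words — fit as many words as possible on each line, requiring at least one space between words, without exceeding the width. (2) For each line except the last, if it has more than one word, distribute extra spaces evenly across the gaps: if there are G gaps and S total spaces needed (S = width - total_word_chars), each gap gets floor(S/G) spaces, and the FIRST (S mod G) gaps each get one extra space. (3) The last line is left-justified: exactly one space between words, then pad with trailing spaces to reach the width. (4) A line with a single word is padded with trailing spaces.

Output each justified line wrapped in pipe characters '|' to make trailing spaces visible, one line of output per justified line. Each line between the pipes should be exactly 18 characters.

Line 1: ['keyboard', 'in', 'any'] (min_width=15, slack=3)
Line 2: ['lightbulb', 'be', 'as', 'my'] (min_width=18, slack=0)
Line 3: ['black', 'triangle'] (min_width=14, slack=4)
Line 4: ['salt', 'blackboard'] (min_width=15, slack=3)
Line 5: ['who', 'rain', 'I', 'golden'] (min_width=17, slack=1)

Answer: |keyboard   in  any|
|lightbulb be as my|
|black     triangle|
|salt    blackboard|
|who rain I golden |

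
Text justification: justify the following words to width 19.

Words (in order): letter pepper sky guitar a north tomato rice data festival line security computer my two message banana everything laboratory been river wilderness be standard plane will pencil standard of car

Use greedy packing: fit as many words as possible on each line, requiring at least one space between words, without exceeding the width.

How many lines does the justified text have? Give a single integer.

Answer: 12

Derivation:
Line 1: ['letter', 'pepper', 'sky'] (min_width=17, slack=2)
Line 2: ['guitar', 'a', 'north'] (min_width=14, slack=5)
Line 3: ['tomato', 'rice', 'data'] (min_width=16, slack=3)
Line 4: ['festival', 'line'] (min_width=13, slack=6)
Line 5: ['security', 'computer'] (min_width=17, slack=2)
Line 6: ['my', 'two', 'message'] (min_width=14, slack=5)
Line 7: ['banana', 'everything'] (min_width=17, slack=2)
Line 8: ['laboratory', 'been'] (min_width=15, slack=4)
Line 9: ['river', 'wilderness', 'be'] (min_width=19, slack=0)
Line 10: ['standard', 'plane', 'will'] (min_width=19, slack=0)
Line 11: ['pencil', 'standard', 'of'] (min_width=18, slack=1)
Line 12: ['car'] (min_width=3, slack=16)
Total lines: 12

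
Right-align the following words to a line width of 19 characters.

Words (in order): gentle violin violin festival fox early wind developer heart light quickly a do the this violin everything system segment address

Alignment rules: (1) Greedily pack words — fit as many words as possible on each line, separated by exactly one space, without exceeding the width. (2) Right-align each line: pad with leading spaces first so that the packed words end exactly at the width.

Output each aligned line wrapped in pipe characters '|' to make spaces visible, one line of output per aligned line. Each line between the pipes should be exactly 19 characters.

Line 1: ['gentle', 'violin'] (min_width=13, slack=6)
Line 2: ['violin', 'festival', 'fox'] (min_width=19, slack=0)
Line 3: ['early', 'wind'] (min_width=10, slack=9)
Line 4: ['developer', 'heart'] (min_width=15, slack=4)
Line 5: ['light', 'quickly', 'a', 'do'] (min_width=18, slack=1)
Line 6: ['the', 'this', 'violin'] (min_width=15, slack=4)
Line 7: ['everything', 'system'] (min_width=17, slack=2)
Line 8: ['segment', 'address'] (min_width=15, slack=4)

Answer: |      gentle violin|
|violin festival fox|
|         early wind|
|    developer heart|
| light quickly a do|
|    the this violin|
|  everything system|
|    segment address|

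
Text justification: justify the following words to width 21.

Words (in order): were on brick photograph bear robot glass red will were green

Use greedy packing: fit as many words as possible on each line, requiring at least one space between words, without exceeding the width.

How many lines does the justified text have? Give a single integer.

Answer: 4

Derivation:
Line 1: ['were', 'on', 'brick'] (min_width=13, slack=8)
Line 2: ['photograph', 'bear', 'robot'] (min_width=21, slack=0)
Line 3: ['glass', 'red', 'will', 'were'] (min_width=19, slack=2)
Line 4: ['green'] (min_width=5, slack=16)
Total lines: 4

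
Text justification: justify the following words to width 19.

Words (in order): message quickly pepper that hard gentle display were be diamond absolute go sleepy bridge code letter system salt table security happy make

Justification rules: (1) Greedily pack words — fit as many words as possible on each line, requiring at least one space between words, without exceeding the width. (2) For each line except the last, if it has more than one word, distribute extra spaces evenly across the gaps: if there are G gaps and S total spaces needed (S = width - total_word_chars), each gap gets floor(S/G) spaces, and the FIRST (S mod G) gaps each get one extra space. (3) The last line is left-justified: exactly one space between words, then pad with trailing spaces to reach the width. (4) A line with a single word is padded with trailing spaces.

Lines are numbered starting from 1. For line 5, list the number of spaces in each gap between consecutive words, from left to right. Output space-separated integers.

Line 1: ['message', 'quickly'] (min_width=15, slack=4)
Line 2: ['pepper', 'that', 'hard'] (min_width=16, slack=3)
Line 3: ['gentle', 'display', 'were'] (min_width=19, slack=0)
Line 4: ['be', 'diamond', 'absolute'] (min_width=19, slack=0)
Line 5: ['go', 'sleepy', 'bridge'] (min_width=16, slack=3)
Line 6: ['code', 'letter', 'system'] (min_width=18, slack=1)
Line 7: ['salt', 'table', 'security'] (min_width=19, slack=0)
Line 8: ['happy', 'make'] (min_width=10, slack=9)

Answer: 3 2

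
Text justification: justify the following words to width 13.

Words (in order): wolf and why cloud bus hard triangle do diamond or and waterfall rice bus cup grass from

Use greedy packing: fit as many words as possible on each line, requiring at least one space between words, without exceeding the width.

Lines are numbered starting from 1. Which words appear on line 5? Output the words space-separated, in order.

Line 1: ['wolf', 'and', 'why'] (min_width=12, slack=1)
Line 2: ['cloud', 'bus'] (min_width=9, slack=4)
Line 3: ['hard', 'triangle'] (min_width=13, slack=0)
Line 4: ['do', 'diamond', 'or'] (min_width=13, slack=0)
Line 5: ['and', 'waterfall'] (min_width=13, slack=0)
Line 6: ['rice', 'bus', 'cup'] (min_width=12, slack=1)
Line 7: ['grass', 'from'] (min_width=10, slack=3)

Answer: and waterfall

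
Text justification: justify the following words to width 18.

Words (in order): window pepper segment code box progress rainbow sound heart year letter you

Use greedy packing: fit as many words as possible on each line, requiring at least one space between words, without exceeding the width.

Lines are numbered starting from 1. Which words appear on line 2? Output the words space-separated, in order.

Line 1: ['window', 'pepper'] (min_width=13, slack=5)
Line 2: ['segment', 'code', 'box'] (min_width=16, slack=2)
Line 3: ['progress', 'rainbow'] (min_width=16, slack=2)
Line 4: ['sound', 'heart', 'year'] (min_width=16, slack=2)
Line 5: ['letter', 'you'] (min_width=10, slack=8)

Answer: segment code box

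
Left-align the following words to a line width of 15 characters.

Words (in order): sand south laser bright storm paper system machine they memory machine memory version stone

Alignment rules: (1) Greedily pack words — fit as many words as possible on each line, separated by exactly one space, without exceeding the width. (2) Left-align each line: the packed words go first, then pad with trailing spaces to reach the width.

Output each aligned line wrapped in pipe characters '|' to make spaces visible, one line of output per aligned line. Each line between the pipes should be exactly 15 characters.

Line 1: ['sand', 'south'] (min_width=10, slack=5)
Line 2: ['laser', 'bright'] (min_width=12, slack=3)
Line 3: ['storm', 'paper'] (min_width=11, slack=4)
Line 4: ['system', 'machine'] (min_width=14, slack=1)
Line 5: ['they', 'memory'] (min_width=11, slack=4)
Line 6: ['machine', 'memory'] (min_width=14, slack=1)
Line 7: ['version', 'stone'] (min_width=13, slack=2)

Answer: |sand south     |
|laser bright   |
|storm paper    |
|system machine |
|they memory    |
|machine memory |
|version stone  |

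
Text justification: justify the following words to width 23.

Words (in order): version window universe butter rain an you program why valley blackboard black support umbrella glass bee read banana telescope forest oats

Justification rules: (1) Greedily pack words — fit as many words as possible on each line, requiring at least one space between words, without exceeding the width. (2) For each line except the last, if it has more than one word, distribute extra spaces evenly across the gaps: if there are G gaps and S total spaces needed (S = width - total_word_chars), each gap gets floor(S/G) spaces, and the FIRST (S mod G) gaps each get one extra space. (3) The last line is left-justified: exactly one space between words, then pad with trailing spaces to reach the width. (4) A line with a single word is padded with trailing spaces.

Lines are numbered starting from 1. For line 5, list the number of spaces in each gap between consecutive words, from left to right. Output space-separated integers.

Line 1: ['version', 'window', 'universe'] (min_width=23, slack=0)
Line 2: ['butter', 'rain', 'an', 'you'] (min_width=18, slack=5)
Line 3: ['program', 'why', 'valley'] (min_width=18, slack=5)
Line 4: ['blackboard', 'black'] (min_width=16, slack=7)
Line 5: ['support', 'umbrella', 'glass'] (min_width=22, slack=1)
Line 6: ['bee', 'read', 'banana'] (min_width=15, slack=8)
Line 7: ['telescope', 'forest', 'oats'] (min_width=21, slack=2)

Answer: 2 1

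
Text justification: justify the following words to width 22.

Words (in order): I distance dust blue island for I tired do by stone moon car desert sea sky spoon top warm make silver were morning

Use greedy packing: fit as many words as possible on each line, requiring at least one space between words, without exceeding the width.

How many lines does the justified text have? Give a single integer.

Line 1: ['I', 'distance', 'dust', 'blue'] (min_width=20, slack=2)
Line 2: ['island', 'for', 'I', 'tired', 'do'] (min_width=21, slack=1)
Line 3: ['by', 'stone', 'moon', 'car'] (min_width=17, slack=5)
Line 4: ['desert', 'sea', 'sky', 'spoon'] (min_width=20, slack=2)
Line 5: ['top', 'warm', 'make', 'silver'] (min_width=20, slack=2)
Line 6: ['were', 'morning'] (min_width=12, slack=10)
Total lines: 6

Answer: 6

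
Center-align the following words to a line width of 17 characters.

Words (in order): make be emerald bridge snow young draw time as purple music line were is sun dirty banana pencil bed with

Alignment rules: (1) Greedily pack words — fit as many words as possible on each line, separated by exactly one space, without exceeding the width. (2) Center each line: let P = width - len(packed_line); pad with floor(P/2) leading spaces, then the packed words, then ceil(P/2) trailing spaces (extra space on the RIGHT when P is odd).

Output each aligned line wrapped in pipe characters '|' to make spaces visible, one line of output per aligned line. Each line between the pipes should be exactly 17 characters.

Answer: | make be emerald |
|bridge snow young|
|  draw time as   |
|purple music line|
|were is sun dirty|
|banana pencil bed|
|      with       |

Derivation:
Line 1: ['make', 'be', 'emerald'] (min_width=15, slack=2)
Line 2: ['bridge', 'snow', 'young'] (min_width=17, slack=0)
Line 3: ['draw', 'time', 'as'] (min_width=12, slack=5)
Line 4: ['purple', 'music', 'line'] (min_width=17, slack=0)
Line 5: ['were', 'is', 'sun', 'dirty'] (min_width=17, slack=0)
Line 6: ['banana', 'pencil', 'bed'] (min_width=17, slack=0)
Line 7: ['with'] (min_width=4, slack=13)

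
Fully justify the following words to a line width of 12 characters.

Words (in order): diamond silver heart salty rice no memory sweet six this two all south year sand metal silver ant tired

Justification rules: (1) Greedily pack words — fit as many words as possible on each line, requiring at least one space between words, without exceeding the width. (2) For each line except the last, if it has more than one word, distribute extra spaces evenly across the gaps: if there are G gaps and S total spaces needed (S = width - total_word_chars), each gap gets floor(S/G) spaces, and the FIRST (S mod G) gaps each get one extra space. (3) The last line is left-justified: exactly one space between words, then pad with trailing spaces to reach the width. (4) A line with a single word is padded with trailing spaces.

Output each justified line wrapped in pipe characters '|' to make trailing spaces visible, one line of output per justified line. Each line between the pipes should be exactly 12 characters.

Answer: |diamond     |
|silver heart|
|salty   rice|
|no    memory|
|sweet    six|
|this two all|
|south   year|
|sand   metal|
|silver   ant|
|tired       |

Derivation:
Line 1: ['diamond'] (min_width=7, slack=5)
Line 2: ['silver', 'heart'] (min_width=12, slack=0)
Line 3: ['salty', 'rice'] (min_width=10, slack=2)
Line 4: ['no', 'memory'] (min_width=9, slack=3)
Line 5: ['sweet', 'six'] (min_width=9, slack=3)
Line 6: ['this', 'two', 'all'] (min_width=12, slack=0)
Line 7: ['south', 'year'] (min_width=10, slack=2)
Line 8: ['sand', 'metal'] (min_width=10, slack=2)
Line 9: ['silver', 'ant'] (min_width=10, slack=2)
Line 10: ['tired'] (min_width=5, slack=7)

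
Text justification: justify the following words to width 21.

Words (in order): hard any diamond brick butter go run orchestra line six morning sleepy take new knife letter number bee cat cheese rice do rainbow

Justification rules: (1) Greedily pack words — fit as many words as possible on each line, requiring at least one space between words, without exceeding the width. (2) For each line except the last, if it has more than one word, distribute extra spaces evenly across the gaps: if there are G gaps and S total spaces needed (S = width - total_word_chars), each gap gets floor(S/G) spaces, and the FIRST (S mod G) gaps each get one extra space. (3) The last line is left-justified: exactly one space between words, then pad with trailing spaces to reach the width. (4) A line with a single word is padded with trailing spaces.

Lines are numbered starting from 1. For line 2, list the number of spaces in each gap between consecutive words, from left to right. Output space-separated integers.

Answer: 2 2 1

Derivation:
Line 1: ['hard', 'any', 'diamond'] (min_width=16, slack=5)
Line 2: ['brick', 'butter', 'go', 'run'] (min_width=19, slack=2)
Line 3: ['orchestra', 'line', 'six'] (min_width=18, slack=3)
Line 4: ['morning', 'sleepy', 'take'] (min_width=19, slack=2)
Line 5: ['new', 'knife', 'letter'] (min_width=16, slack=5)
Line 6: ['number', 'bee', 'cat', 'cheese'] (min_width=21, slack=0)
Line 7: ['rice', 'do', 'rainbow'] (min_width=15, slack=6)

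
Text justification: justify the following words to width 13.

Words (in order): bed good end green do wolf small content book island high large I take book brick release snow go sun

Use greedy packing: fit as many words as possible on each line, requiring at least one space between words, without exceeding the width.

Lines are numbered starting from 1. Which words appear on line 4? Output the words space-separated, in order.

Answer: book island

Derivation:
Line 1: ['bed', 'good', 'end'] (min_width=12, slack=1)
Line 2: ['green', 'do', 'wolf'] (min_width=13, slack=0)
Line 3: ['small', 'content'] (min_width=13, slack=0)
Line 4: ['book', 'island'] (min_width=11, slack=2)
Line 5: ['high', 'large', 'I'] (min_width=12, slack=1)
Line 6: ['take', 'book'] (min_width=9, slack=4)
Line 7: ['brick', 'release'] (min_width=13, slack=0)
Line 8: ['snow', 'go', 'sun'] (min_width=11, slack=2)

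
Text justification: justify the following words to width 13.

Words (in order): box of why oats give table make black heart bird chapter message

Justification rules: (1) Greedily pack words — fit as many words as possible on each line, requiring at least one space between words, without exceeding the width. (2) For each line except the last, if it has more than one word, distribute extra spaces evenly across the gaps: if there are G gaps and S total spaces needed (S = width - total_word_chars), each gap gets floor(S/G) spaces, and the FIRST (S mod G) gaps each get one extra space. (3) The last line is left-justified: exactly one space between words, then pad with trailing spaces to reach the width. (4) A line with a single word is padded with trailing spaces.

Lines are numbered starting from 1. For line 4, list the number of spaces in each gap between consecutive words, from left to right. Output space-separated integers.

Line 1: ['box', 'of', 'why'] (min_width=10, slack=3)
Line 2: ['oats', 'give'] (min_width=9, slack=4)
Line 3: ['table', 'make'] (min_width=10, slack=3)
Line 4: ['black', 'heart'] (min_width=11, slack=2)
Line 5: ['bird', 'chapter'] (min_width=12, slack=1)
Line 6: ['message'] (min_width=7, slack=6)

Answer: 3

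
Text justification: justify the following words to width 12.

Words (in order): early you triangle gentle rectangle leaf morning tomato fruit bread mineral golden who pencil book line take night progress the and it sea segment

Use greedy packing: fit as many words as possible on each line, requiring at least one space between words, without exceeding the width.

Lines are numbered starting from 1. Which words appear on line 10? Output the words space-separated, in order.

Line 1: ['early', 'you'] (min_width=9, slack=3)
Line 2: ['triangle'] (min_width=8, slack=4)
Line 3: ['gentle'] (min_width=6, slack=6)
Line 4: ['rectangle'] (min_width=9, slack=3)
Line 5: ['leaf', 'morning'] (min_width=12, slack=0)
Line 6: ['tomato', 'fruit'] (min_width=12, slack=0)
Line 7: ['bread'] (min_width=5, slack=7)
Line 8: ['mineral'] (min_width=7, slack=5)
Line 9: ['golden', 'who'] (min_width=10, slack=2)
Line 10: ['pencil', 'book'] (min_width=11, slack=1)
Line 11: ['line', 'take'] (min_width=9, slack=3)
Line 12: ['night'] (min_width=5, slack=7)
Line 13: ['progress', 'the'] (min_width=12, slack=0)
Line 14: ['and', 'it', 'sea'] (min_width=10, slack=2)
Line 15: ['segment'] (min_width=7, slack=5)

Answer: pencil book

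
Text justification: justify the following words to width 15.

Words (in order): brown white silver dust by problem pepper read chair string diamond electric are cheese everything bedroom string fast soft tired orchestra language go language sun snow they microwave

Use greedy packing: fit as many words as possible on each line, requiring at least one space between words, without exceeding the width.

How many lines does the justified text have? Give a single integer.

Answer: 15

Derivation:
Line 1: ['brown', 'white'] (min_width=11, slack=4)
Line 2: ['silver', 'dust', 'by'] (min_width=14, slack=1)
Line 3: ['problem', 'pepper'] (min_width=14, slack=1)
Line 4: ['read', 'chair'] (min_width=10, slack=5)
Line 5: ['string', 'diamond'] (min_width=14, slack=1)
Line 6: ['electric', 'are'] (min_width=12, slack=3)
Line 7: ['cheese'] (min_width=6, slack=9)
Line 8: ['everything'] (min_width=10, slack=5)
Line 9: ['bedroom', 'string'] (min_width=14, slack=1)
Line 10: ['fast', 'soft', 'tired'] (min_width=15, slack=0)
Line 11: ['orchestra'] (min_width=9, slack=6)
Line 12: ['language', 'go'] (min_width=11, slack=4)
Line 13: ['language', 'sun'] (min_width=12, slack=3)
Line 14: ['snow', 'they'] (min_width=9, slack=6)
Line 15: ['microwave'] (min_width=9, slack=6)
Total lines: 15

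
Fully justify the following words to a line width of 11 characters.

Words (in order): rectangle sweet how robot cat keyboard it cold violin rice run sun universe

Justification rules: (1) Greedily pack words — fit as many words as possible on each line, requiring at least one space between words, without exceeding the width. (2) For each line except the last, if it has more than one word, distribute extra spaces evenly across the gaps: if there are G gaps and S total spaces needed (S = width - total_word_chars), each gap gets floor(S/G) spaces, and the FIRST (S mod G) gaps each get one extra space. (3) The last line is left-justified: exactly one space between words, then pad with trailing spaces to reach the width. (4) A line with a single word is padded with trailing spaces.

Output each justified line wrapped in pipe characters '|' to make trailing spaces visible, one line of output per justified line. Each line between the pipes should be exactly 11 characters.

Answer: |rectangle  |
|sweet   how|
|robot   cat|
|keyboard it|
|cold violin|
|rice    run|
|sun        |
|universe   |

Derivation:
Line 1: ['rectangle'] (min_width=9, slack=2)
Line 2: ['sweet', 'how'] (min_width=9, slack=2)
Line 3: ['robot', 'cat'] (min_width=9, slack=2)
Line 4: ['keyboard', 'it'] (min_width=11, slack=0)
Line 5: ['cold', 'violin'] (min_width=11, slack=0)
Line 6: ['rice', 'run'] (min_width=8, slack=3)
Line 7: ['sun'] (min_width=3, slack=8)
Line 8: ['universe'] (min_width=8, slack=3)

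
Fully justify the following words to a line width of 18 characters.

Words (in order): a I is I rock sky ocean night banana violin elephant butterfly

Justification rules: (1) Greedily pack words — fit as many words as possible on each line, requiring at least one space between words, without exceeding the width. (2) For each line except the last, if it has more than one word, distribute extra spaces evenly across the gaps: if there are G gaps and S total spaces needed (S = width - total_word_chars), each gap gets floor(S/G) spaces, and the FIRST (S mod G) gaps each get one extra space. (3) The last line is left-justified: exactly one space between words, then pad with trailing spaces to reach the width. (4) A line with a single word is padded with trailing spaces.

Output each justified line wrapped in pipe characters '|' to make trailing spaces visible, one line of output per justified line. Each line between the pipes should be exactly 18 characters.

Answer: |a  I is I rock sky|
|ocean night banana|
|violin    elephant|
|butterfly         |

Derivation:
Line 1: ['a', 'I', 'is', 'I', 'rock', 'sky'] (min_width=17, slack=1)
Line 2: ['ocean', 'night', 'banana'] (min_width=18, slack=0)
Line 3: ['violin', 'elephant'] (min_width=15, slack=3)
Line 4: ['butterfly'] (min_width=9, slack=9)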